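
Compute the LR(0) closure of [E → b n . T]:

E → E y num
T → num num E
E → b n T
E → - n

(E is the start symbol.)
{ [E → b n . T], [T → . num num E] }

To compute CLOSURE, for each item [A → α.Bβ] where B is a non-terminal, add [B → .γ] for all productions B → γ; repeat for the newly added items until nothing changes.

Start with: [E → b n . T]
  [E → b n . T] has the dot before T: add [T → . num num E]
No further items can be added.

CLOSURE = { [E → b n . T], [T → . num num E] }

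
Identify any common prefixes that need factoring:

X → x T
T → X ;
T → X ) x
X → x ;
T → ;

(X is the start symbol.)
Yes, X has productions with common prefix 'x'; T has productions with common prefix 'X'

Left-factoring is needed when two productions for the same non-terminal
share a common prefix on the right-hand side.

Productions for X:
  X → x T
  X → x ;
Productions for T:
  T → X ;
  T → X ) x
  T → ;

Found common prefix 'x' in productions for X
Found common prefix 'X' in productions for T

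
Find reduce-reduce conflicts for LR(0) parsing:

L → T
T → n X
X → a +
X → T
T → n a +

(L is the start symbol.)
Yes — I7: [T → n a + .] vs [X → a + .]

A reduce-reduce conflict occurs when an LR(0) state has two complete items [A → α .] and [B → β .] — both call for a reduction, and with no lookahead the parser cannot choose between them.

Augment with L' → L and build the canonical LR(0) collection (I0 = CLOSURE({[L' → . L]}), then GOTO on every symbol after a dot until no new states appear). It has 8 states:
  I0: { [L → . T], [L' → . L], [T → . n X], [T → . n a +] }  — shift
  I1: { [L' → L .] }  — accept
  I2: { [L → T .] }  — reduce
  I3: { [T → . n X], [T → . n a +], [T → n . X], [T → n . a +], [X → . T], [X → . a +] }  — shift
  I4: { [X → T .] }  — reduce
  I5: { [T → n X .] }  — reduce
  I6: { [T → n a . +], [X → a . +] }  — shift
  I7: { [T → n a + .], [X → a + .] }  — 2 reduces

I7 contains complete items [T → n a + .], [X → a + .] — reduce-reduce conflict.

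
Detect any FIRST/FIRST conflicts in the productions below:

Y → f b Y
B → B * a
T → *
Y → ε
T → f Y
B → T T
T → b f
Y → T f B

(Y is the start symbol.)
Yes. Y → f b Y / Y → T f B on { 'f' }; B → B '*' a / B → T T on { '*', 'b', 'f' }

A FIRST/FIRST conflict occurs when two productions N → α and N → β for the same non-terminal have FIRST(α) ∩ FIRST(β) ≠ ∅ (with ε ∈ FIRST of a nullable right-hand side, so two nullable alternatives also conflict).

FIRST sets of the non-terminals at (or reachable through a nullable prefix from) the front of some alternative:
  FIRST(T) = { '*', 'b', 'f' }
  FIRST(B) = { '*', 'b', 'f' }

Productions for Y:
  Y → f b Y: FIRST = { 'f' }
  Y → ε: FIRST = { ε }
  Y → T f B: FIRST = { '*', 'b', 'f' }
Productions for B:
  B → B * a: FIRST = { '*', 'b', 'f' }
  B → T T: FIRST = { '*', 'b', 'f' }
Productions for T:
  T → *: FIRST = { '*' }
  T → f Y: FIRST = { 'f' }
  T → b f: FIRST = { 'b' }

Conflict for Y: Y → f b Y and Y → T f B
  Overlap: { 'f' }
Conflict for B: B → B * a and B → T T
  Overlap: { '*', 'b', 'f' }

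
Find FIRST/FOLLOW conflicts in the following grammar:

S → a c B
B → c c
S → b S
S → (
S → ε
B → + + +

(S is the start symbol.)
Nullable non-terminals: S.

S: nullable alternative(s) S → ε; FOLLOW(S) = { $ }
  S → a c B: FIRST \ {ε} = { 'a' } — disjoint from FOLLOW(S)
  S → b S: FIRST \ {ε} = { 'b' } — disjoint from FOLLOW(S)
  S → (: FIRST \ {ε} = { '(' } — disjoint from FOLLOW(S)
  S → ε: FIRST \ {ε} = { } — this is the only nullable alternative, skip

B has no nullable alternative, so no FIRST/FOLLOW check is needed there.

No FIRST/FOLLOW conflicts found.

Answer: No FIRST/FOLLOW conflicts.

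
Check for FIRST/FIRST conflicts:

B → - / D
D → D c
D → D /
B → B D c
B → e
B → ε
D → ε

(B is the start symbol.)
FIRST sets of the non-terminals at (or reachable through a nullable prefix from) the front of some alternative:
  FIRST(B) = { '-', '/', 'c', 'e', ε }
  FIRST(D) = { '/', 'c', ε }

Productions for B:
  B → - / D: FIRST = { '-' }
  B → B D c: FIRST = { '-', '/', 'c', 'e' }
  B → e: FIRST = { 'e' }
  B → ε: FIRST = { ε }
Productions for D:
  D → D c: FIRST = { '/', 'c' }
  D → D /: FIRST = { '/', 'c' }
  D → ε: FIRST = { ε }

Conflict for B: B → - / D and B → B D c
  Overlap: { '-' }
Conflict for B: B → B D c and B → e
  Overlap: { 'e' }
Conflict for D: D → D c and D → D /
  Overlap: { '/', 'c' }

Answer: Yes. B → '-' '/' D / B → B D c on { '-' }; B → B D c / B → e on { 'e' }; D → D c / D → D '/' on { '/', 'c' }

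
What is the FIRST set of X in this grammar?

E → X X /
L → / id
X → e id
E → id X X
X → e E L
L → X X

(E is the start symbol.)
{ 'e' }

To compute FIRST(X), examine every production with X on the left-hand side, reading each right-hand side left to right until a non-nullable symbol is reached.

From X → e id:
  - e is a terminal: add 'e' and stop
From X → e E L:
  - e is a terminal: add 'e' and stop

Collecting: FIRST(X) = { 'e' }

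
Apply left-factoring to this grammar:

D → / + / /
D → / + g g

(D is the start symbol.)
Left-factoring transforms A → αβ₁ | αβ₂ into A → αA' and A' → β₁ | β₂
(α is the longest common prefix among the alternatives). Repeat until
no nonterminal has two alternatives with a common prefix.

Round 1: D has alternatives sharing prefix '/ +'. Introduce D': D → / + D'
  Add: D' → / /
  Add: D' → g g

No remaining common prefixes — done.

Resulting grammar:
D → / + D'
D' → / /
D' → g g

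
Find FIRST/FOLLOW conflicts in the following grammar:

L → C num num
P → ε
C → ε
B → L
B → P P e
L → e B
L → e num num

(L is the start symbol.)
No FIRST/FOLLOW conflicts.

Nullable non-terminals: C, P.
C has a nullable alternative but only one production, so nothing to check.
P has a nullable alternative but only one production, so nothing to check.

B, L have no nullable alternative, so no FIRST/FOLLOW check is needed there.

No FIRST/FOLLOW conflicts found.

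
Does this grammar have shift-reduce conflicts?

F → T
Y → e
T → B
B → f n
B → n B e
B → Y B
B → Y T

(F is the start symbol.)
Augment with F' → F and build the canonical LR(0) collection (I0 = CLOSURE({[F' → . F]}), then GOTO on every symbol after a dot until no new states appear). It has 13 states:
  I0: { [B → . Y B], [B → . Y T], [B → . f n], [B → . n B e], [F → . T], [F' → . F], [T → . B], [Y → . e] }  — shift
  I1: { [T → B .] }  — reduce
  I2: { [F' → F .] }  — accept
  I3: { [F → T .] }  — reduce
  I4: { [B → . Y B], [B → . Y T], [B → . f n], [B → . n B e], [B → Y . B], [B → Y . T], [T → . B], [Y → . e] }  — shift
  I5: { [Y → e .] }  — reduce
  I6: { [B → f . n] }  — shift
  I7: { [B → . Y B], [B → . Y T], [B → . f n], [B → . n B e], [B → n . B e], [Y → . e] }  — shift
  I8: { [B → n B . e] }  — shift
  I9: { [B → n B e .] }  — reduce
  I10: { [B → f n .] }  — reduce
  I11: { [B → Y B .], [T → B .] }  — 2 reduces
  I12: { [B → Y T .] }  — reduce

No state contains both a complete item and a shift item.

Answer: No shift-reduce conflicts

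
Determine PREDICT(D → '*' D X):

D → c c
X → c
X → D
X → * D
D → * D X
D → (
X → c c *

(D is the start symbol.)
{ '*' }

PREDICT(D → '*' D X) = (FIRST(RHS) \ {ε}) ∪ (FOLLOW(D) if ε ∈ FIRST(RHS), i.e. RHS ⇒* ε)
FIRST('*' D X) = { '*' }
ε ∉ FIRST('*' D X), so FOLLOW(D) is not added.
PREDICT(D → '*' D X) = { '*' }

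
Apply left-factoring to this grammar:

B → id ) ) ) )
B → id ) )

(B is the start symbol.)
B → id ) ) B'
B' → ) )
B' → ε

Left-factoring transforms A → αβ₁ | αβ₂ into A → αA' and A' → β₁ | β₂
(α is the longest common prefix among the alternatives). Repeat until
no nonterminal has two alternatives with a common prefix.

Round 1: B has alternatives sharing prefix 'id ) )'. Introduce B': B → id ) ) B'
  Add: B' → ) )
  Add: B' → ε

No remaining common prefixes — done.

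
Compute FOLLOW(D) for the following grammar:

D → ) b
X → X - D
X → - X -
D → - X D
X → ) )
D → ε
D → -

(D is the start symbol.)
{ $, ')', '-' }

To compute FOLLOW(D), find every occurrence of D on a right-hand side N → α D β: add FIRST(β) \ {ε}, and if β is empty or nullable also add FOLLOW(N). Iterate to a fixed point.

D is the start symbol, so $ ∈ FOLLOW(D).
In X → X - D: D is at the end, add FOLLOW(X)
In D → - X D: D is at the end; this adds FOLLOW(D) to itself — nothing new

The FOLLOW sets referred to above (computed the same way, to a fixed point):
  FOLLOW(X) = { $, ')', '-' }

Taking the union: FOLLOW(D) = { $, ')', '-' }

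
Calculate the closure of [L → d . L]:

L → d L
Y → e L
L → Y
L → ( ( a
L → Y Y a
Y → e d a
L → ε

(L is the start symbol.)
{ [L → . ( ( a], [L → . Y Y a], [L → . Y], [L → . d L], [L → .], [L → d . L], [Y → . e L], [Y → . e d a] }

Start with: [L → d . L]
  [L → d . L] has the dot before L: add [L → . d L], [L → . Y], [L → . ( ( a], [L → . Y Y a], [L → .]
  [L → . Y] has the dot before Y: add [Y → . e L], [Y → . e d a]
No further items can be added.

CLOSURE = { [L → . ( ( a], [L → . Y Y a], [L → . Y], [L → . d L], [L → .], [L → d . L], [Y → . e L], [Y → . e d a] }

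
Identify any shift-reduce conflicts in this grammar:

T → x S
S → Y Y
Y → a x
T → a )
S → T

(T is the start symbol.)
A shift-reduce conflict occurs when an LR(0) state has both:
  - a complete (reduce) item [A → α .] (dot at the end), and
  - a shift item [B → β . c γ] (dot before a terminal).

Augment with T' → T and build the canonical LR(0) collection (I0 = CLOSURE({[T' → . T]}), then GOTO on every symbol after a dot until no new states appear). It has 12 states:
  I0: { [T → . a )], [T → . x S], [T' → . T] }  — shift
  I1: { [T' → T .] }  — accept
  I2: { [T → a . )] }  — shift
  I3: { [S → . T], [S → . Y Y], [T → . a )], [T → . x S], [T → x . S], [Y → . a x] }  — shift
  I4: { [T → x S .] }  — reduce
  I5: { [S → T .] }  — reduce
  I6: { [S → Y . Y], [Y → . a x] }  — shift
  I7: { [T → a . )], [Y → a . x] }  — shift
  I8: { [T → a ) .] }  — reduce
  I9: { [Y → a x .] }  — reduce
  I10: { [S → Y Y .] }  — reduce
  I11: { [Y → a . x] }  — shift

No state contains both a complete item and a shift item.

Answer: No shift-reduce conflicts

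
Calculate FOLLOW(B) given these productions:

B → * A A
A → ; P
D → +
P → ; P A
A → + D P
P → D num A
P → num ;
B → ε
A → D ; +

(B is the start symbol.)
B is the start symbol, so $ ∈ FOLLOW(B).
B does not occur on any right-hand side.

Taking the union: FOLLOW(B) = { $ }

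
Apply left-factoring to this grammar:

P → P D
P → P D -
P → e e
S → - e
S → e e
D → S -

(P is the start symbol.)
Left-factoring transforms A → αβ₁ | αβ₂ into A → αA' and A' → β₁ | β₂
(α is the longest common prefix among the alternatives). Repeat until
no nonterminal has two alternatives with a common prefix.

Round 1: P has alternatives sharing prefix 'P D'. Introduce P': P → P D P'
  Add: P' → ε
  Add: P' → -

No remaining common prefixes — done.

Resulting grammar:
P → P D P'
P' → ε
P' → -
P → e e
S → - e
S → e e
D → S -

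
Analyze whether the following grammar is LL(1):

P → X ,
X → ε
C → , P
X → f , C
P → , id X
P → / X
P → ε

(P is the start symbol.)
A grammar is LL(1) if for each non-terminal N with multiple productions, the predict sets of those productions are pairwise disjoint, where PREDICT(N → α) = (FIRST(α) \ {ε}) ∪ (FOLLOW(N) if α ⇒* ε).

Relevant sets:
  FIRST(X) = { 'f', ε }
  FOLLOW(P) = { $, ',' }
  FOLLOW(X) = { $, ',' }

For P:
  PREDICT(P → X ',') = { ',', 'f' }
  PREDICT(P → ',' id X) = { ',' }
  PREDICT(P → '/' X) = { '/' }
  PREDICT(P → ε) = { $, ',' }
For X:
  PREDICT(X → ε) = { $, ',' }
  PREDICT(X → f ',' C) = { 'f' }
C has a single production, so nothing to check there.

Conflict found: Predict set conflict for P: { ',' }
The grammar is NOT LL(1).

Answer: No. Predict set conflict for P: { ',' }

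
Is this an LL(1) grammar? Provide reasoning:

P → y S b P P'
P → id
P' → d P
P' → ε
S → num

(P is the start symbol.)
No. Predict set conflict for P': { 'd' }

A grammar is LL(1) if for each non-terminal N with multiple productions, the predict sets of those productions are pairwise disjoint, where PREDICT(N → α) = (FIRST(α) \ {ε}) ∪ (FOLLOW(N) if α ⇒* ε).

Relevant sets:
  FOLLOW(P') = { $, 'd' }

For P:
  PREDICT(P → y S b P P') = { 'y' }
  PREDICT(P → id) = { 'id' }
For P':
  PREDICT(P' → d P) = { 'd' }
  PREDICT(P' → ε) = { $, 'd' }
S has a single production, so nothing to check there.

Conflict found: Predict set conflict for P': { 'd' }
The grammar is NOT LL(1).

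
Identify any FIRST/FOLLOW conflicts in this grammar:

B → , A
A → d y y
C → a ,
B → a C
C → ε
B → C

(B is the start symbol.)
A FIRST/FOLLOW conflict occurs when a non-terminal N has a nullable alternative N → β (β ⇒* ε) and another alternative N → α with FIRST(α) ∩ FOLLOW(N) ≠ ∅: on such a lookahead the parser cannot decide between expanding α and letting N vanish via β.

Nullable non-terminals: B, C.
FIRST sets used below: FIRST(C) = { 'a', ε }

B: nullable alternative(s) B → C; FOLLOW(B) = { $ }
  B → , A: FIRST \ {ε} = { ',' } — disjoint from FOLLOW(B)
  B → a C: FIRST \ {ε} = { 'a' } — disjoint from FOLLOW(B)
  B → C: FIRST \ {ε} = { 'a' } — this is the only nullable alternative, skip

C: nullable alternative(s) C → ε; FOLLOW(C) = { $ }
  C → a ,: FIRST \ {ε} = { 'a' } — disjoint from FOLLOW(C)
  C → ε: FIRST \ {ε} = { } — this is the only nullable alternative, skip

A has no nullable alternative, so no FIRST/FOLLOW check is needed there.

No FIRST/FOLLOW conflicts found.

Answer: No FIRST/FOLLOW conflicts.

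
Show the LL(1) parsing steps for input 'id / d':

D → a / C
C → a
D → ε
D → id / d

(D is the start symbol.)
LL(1) parsing maintains a stack (initially the start symbol over $) and the input. At each step: if the stack top is a terminal, match it against the current input token; if it is a non-terminal N, replace it with the RHS of M[N, lookahead] (the unique production whose predict set contains the lookahead).

Stack is shown with the top on the left.

Stack     Input     Action
--------------------------
D $       id / d $  output D → id / d
id / d $  id / d $  match 'id'
/ d $     / d $     match '/'
d $       d $       match 'd'
$         $         accept

The string is accepted.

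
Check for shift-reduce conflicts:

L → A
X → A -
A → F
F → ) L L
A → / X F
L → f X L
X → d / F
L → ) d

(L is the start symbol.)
No shift-reduce conflicts

A shift-reduce conflict occurs when an LR(0) state has both:
  - a complete (reduce) item [A → α .] (dot at the end), and
  - a shift item [B → β . c γ] (dot before a terminal).

Augment with L' → L and build the canonical LR(0) collection (I0 = CLOSURE({[L' → . L]}), then GOTO on every symbol after a dot until no new states appear). It has 20 states:
  I0: { [A → . / X F], [A → . F], [F → . ) L L], [L → . ) d], [L → . A], [L → . f X L], [L' → . L] }  — shift
  I1: { [A → . / X F], [A → . F], [F → ) . L L], [F → . ) L L], [L → ) . d], [L → . ) d], [L → . A], [L → . f X L] }  — shift
  I2: { [A → . / X F], [A → . F], [A → / . X F], [F → . ) L L], [X → . A -], [X → . d / F] }  — shift
  I3: { [L → A .] }  — reduce
  I4: { [A → F .] }  — reduce
  I5: { [L' → L .] }  — accept
  I6: { [A → . / X F], [A → . F], [F → . ) L L], [L → f . X L], [X → . A -], [X → . d / F] }  — shift
  I7: { [A → . / X F], [A → . F], [F → ) . L L], [F → . ) L L], [L → . ) d], [L → . A], [L → . f X L] }  — shift
  I8: { [X → A . -] }  — shift
  I9: { [A → . / X F], [A → . F], [F → . ) L L], [L → . ) d], [L → . A], [L → . f X L], [L → f X . L] }  — shift
  I10: { [X → d . / F] }  — shift
  I11: { [F → . ) L L], [X → d / . F] }  — shift
  I12: { [X → d / F .] }  — reduce
  I13: { [L → f X L .] }  — reduce
  I14: { [X → A - .] }  — reduce
  I15: { [A → . / X F], [A → . F], [F → ) L . L], [F → . ) L L], [L → . ) d], [L → . A], [L → . f X L] }  — shift
  I16: { [F → ) L L .] }  — reduce
  I17: { [A → / X . F], [F → . ) L L] }  — shift
  I18: { [A → / X F .] }  — reduce
  I19: { [L → ) d .] }  — reduce

No state contains both a complete item and a shift item.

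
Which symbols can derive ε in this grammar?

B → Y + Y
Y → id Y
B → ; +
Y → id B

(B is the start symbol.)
A non-terminal is nullable if it can derive ε (the empty string): either it has an ε-production, or it has a production whose right-hand side consists entirely of nullable non-terminals.

There are no ε-productions, so no non-terminal can derive ε.
No non-terminals are nullable.

Answer: None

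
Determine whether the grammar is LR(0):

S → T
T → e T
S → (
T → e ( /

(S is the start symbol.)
Yes, the grammar is LR(0)

Augment with S' → S and build the canonical LR(0) collection (I0 = CLOSURE({[S' → . S]}), then GOTO on every symbol after a dot until no new states appear). It has 8 states:
  I0: { [S → . (], [S → . T], [S' → . S], [T → . e ( /], [T → . e T] }  — shift
  I1: { [S → ( .] }  — reduce
  I2: { [S' → S .] }  — accept
  I3: { [S → T .] }  — reduce
  I4: { [T → . e ( /], [T → . e T], [T → e . ( /], [T → e . T] }  — shift
  I5: { [T → e ( . /] }  — shift
  I6: { [T → e T .] }  — reduce
  I7: { [T → e ( / .] }  — reduce

Every state is either a pure shift/goto state or contains exactly one complete item and nothing to shift — no conflicts. The grammar is LR(0).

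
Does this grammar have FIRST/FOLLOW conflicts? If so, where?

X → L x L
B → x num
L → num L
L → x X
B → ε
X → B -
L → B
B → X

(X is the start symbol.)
A FIRST/FOLLOW conflict occurs when a non-terminal N has a nullable alternative N → β (β ⇒* ε) and another alternative N → α with FIRST(α) ∩ FOLLOW(N) ≠ ∅: on such a lookahead the parser cannot decide between expanding α and letting N vanish via β.

Nullable non-terminals: B, L.
FIRST sets used below: FIRST(X) = { '-', 'num', 'x' }, FIRST(B) = { '-', 'num', 'x', ε }

B: nullable alternative(s) B → ε; FOLLOW(B) = { $, '-', 'x' }
  B → x num: FIRST \ {ε} = { 'x' } — overlaps FOLLOW(B) on { 'x' }: CONFLICT
  B → ε: FIRST \ {ε} = { } — this is the only nullable alternative, skip
  B → X: FIRST \ {ε} = { '-', 'num', 'x' } — overlaps FOLLOW(B) on { '-', 'x' }: CONFLICT

L: nullable alternative(s) L → B; FOLLOW(L) = { $, '-', 'x' }
  L → num L: FIRST \ {ε} = { 'num' } — disjoint from FOLLOW(L)
  L → x X: FIRST \ {ε} = { 'x' } — overlaps FOLLOW(L) on { 'x' }: CONFLICT
  L → B: FIRST \ {ε} = { '-', 'num', 'x' } — this is the only nullable alternative, skip

X has no nullable alternative, so no FIRST/FOLLOW check is needed there.

So the grammar has 3 FIRST/FOLLOW conflicts (marked CONFLICT above).

Answer: Yes. B → x num with FOLLOW(B) on { 'x' }; B → X with FOLLOW(B) on { '-', 'x' }; L → x X with FOLLOW(L) on { 'x' }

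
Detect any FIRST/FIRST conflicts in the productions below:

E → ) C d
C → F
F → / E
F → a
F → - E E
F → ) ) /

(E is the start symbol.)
No FIRST/FIRST conflicts.

Productions for F:
  F → / E: FIRST = { '/' }
  F → a: FIRST = { 'a' }
  F → - E E: FIRST = { '-' }
  F → ) ) /: FIRST = { ')' }
E, C have only one production, so no FIRST/FIRST conflict is possible there.

All alternatives of each non-terminal have pairwise disjoint FIRST sets.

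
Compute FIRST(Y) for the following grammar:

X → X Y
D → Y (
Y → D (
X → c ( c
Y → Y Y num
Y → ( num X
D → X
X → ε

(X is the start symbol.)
{ '(', 'c' }

To compute FIRST(Y), examine every production with Y on the left-hand side, reading each right-hand side left to right until a non-nullable symbol is reached.

FIRST sets of the other non-terminals involved (by the same procedure, iterated to a fixed point):
  FIRST(D) = { '(', 'c', ε }

From Y → D (:
  - D is a non-terminal: add FIRST(D) \ {ε} = { '(', 'c' }
    D is nullable, so continue to the next symbol
  - '(' is a terminal: add '(' and stop
From Y → Y Y num:
  - Y is the symbol being defined: contributes nothing new
    Y is not nullable, so stop
From Y → ( num X:
  - '(' is a terminal: add '(' and stop

Collecting: FIRST(Y) = { '(', 'c' }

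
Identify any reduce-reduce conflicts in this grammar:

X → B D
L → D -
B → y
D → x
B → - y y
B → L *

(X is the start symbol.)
Augment with X' → X and build the canonical LR(0) collection (I0 = CLOSURE({[X' → . X]}), then GOTO on every symbol after a dot until no new states appear). It has 13 states:
  I0: { [B → . - y y], [B → . L *], [B → . y], [D → . x], [L → . D -], [X → . B D], [X' → . X] }  — shift
  I1: { [B → - . y y] }  — shift
  I2: { [D → . x], [X → B . D] }  — shift
  I3: { [L → D . -] }  — shift
  I4: { [B → L . *] }  — shift
  I5: { [X' → X .] }  — accept
  I6: { [D → x .] }  — reduce
  I7: { [B → y .] }  — reduce
  I8: { [B → L * .] }  — reduce
  I9: { [L → D - .] }  — reduce
  I10: { [X → B D .] }  — reduce
  I11: { [B → - y . y] }  — shift
  I12: { [B → - y y .] }  — reduce

No state contains more than one complete item.

Answer: No reduce-reduce conflicts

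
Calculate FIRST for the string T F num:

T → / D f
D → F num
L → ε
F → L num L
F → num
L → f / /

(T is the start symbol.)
FIRST sets of the non-terminals involved (from the grammar, by fixed-point iteration):
  FIRST(T) = { '/' }

To compute FIRST(T F num), process the symbols left to right:
Symbol T is a non-terminal. Add FIRST(T) \ {ε} = { '/' }
T is not nullable (ε ∉ FIRST(T)), so stop here.
FIRST(T F num) = { '/' }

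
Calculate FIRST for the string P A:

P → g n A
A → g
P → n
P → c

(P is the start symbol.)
{ 'c', 'g', 'n' }

FIRST sets of the non-terminals involved (from the grammar, by fixed-point iteration):
  FIRST(P) = { 'c', 'g', 'n' }

To compute FIRST(P A), process the symbols left to right:
Symbol P is a non-terminal. Add FIRST(P) \ {ε} = { 'c', 'g', 'n' }
P is not nullable (ε ∉ FIRST(P)), so stop here.
FIRST(P A) = { 'c', 'g', 'n' }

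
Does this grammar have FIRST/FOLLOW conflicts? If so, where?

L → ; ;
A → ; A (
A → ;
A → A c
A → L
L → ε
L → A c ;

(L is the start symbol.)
A FIRST/FOLLOW conflict occurs when a non-terminal N has a nullable alternative N → β (β ⇒* ε) and another alternative N → α with FIRST(α) ∩ FOLLOW(N) ≠ ∅: on such a lookahead the parser cannot decide between expanding α and letting N vanish via β.

Nullable non-terminals: A, L.
FIRST sets used below: FIRST(A) = { ';', 'c', ε }, FIRST(L) = { ';', 'c', ε }

A: nullable alternative(s) A → L; FOLLOW(A) = { '(', 'c' }
  A → ; A (: FIRST \ {ε} = { ';' } — disjoint from FOLLOW(A)
  A → ;: FIRST \ {ε} = { ';' } — disjoint from FOLLOW(A)
  A → A c: FIRST \ {ε} = { ';', 'c' } — overlaps FOLLOW(A) on { 'c' }: CONFLICT
  A → L: FIRST \ {ε} = { ';', 'c' } — this is the only nullable alternative, skip

L: nullable alternative(s) L → ε; FOLLOW(L) = { $, '(', 'c' }
  L → ; ;: FIRST \ {ε} = { ';' } — disjoint from FOLLOW(L)
  L → ε: FIRST \ {ε} = { } — this is the only nullable alternative, skip
  L → A c ;: FIRST \ {ε} = { ';', 'c' } — overlaps FOLLOW(L) on { 'c' }: CONFLICT

So the grammar has 2 FIRST/FOLLOW conflicts (marked CONFLICT above).

Answer: Yes. L → A c ';' with FOLLOW(L) on { 'c' }; A → A c with FOLLOW(A) on { 'c' }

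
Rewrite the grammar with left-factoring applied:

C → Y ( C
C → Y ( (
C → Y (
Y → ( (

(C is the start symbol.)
Left-factoring transforms A → αβ₁ | αβ₂ into A → αA' and A' → β₁ | β₂
(α is the longest common prefix among the alternatives). Repeat until
no nonterminal has two alternatives with a common prefix.

Round 1: C has alternatives sharing prefix 'Y ('. Introduce C': C → Y ( C'
  Add: C' → C
  Add: C' → (
  Add: C' → ε

No remaining common prefixes — done.

Resulting grammar:
C → Y ( C'
C' → C
C' → (
C' → ε
Y → ( (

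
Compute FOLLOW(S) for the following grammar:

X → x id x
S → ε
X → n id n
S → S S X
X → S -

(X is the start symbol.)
{ '-', 'n', 'x' }

To compute FOLLOW(S), find every occurrence of S on a right-hand side N → α S β: add FIRST(β) \ {ε}, and if β is empty or nullable also add FOLLOW(N). Iterate to a fixed point.

In S → S S X: S is followed by S X, add FIRST(S X) \ {ε} = { '-', 'n', 'x' }
In S → S S X: S is followed by X, add FIRST(X) \ {ε} = { '-', 'n', 'x' }
In X → S -: S is followed by '-', add FIRST('-') \ {ε} = { '-' }

Taking the union: FOLLOW(S) = { '-', 'n', 'x' }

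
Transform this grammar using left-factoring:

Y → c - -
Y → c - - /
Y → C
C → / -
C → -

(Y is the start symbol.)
Y → c - - Y'
Y' → ε
Y' → /
Y → C
C → / -
C → -

Left-factoring transforms A → αβ₁ | αβ₂ into A → αA' and A' → β₁ | β₂
(α is the longest common prefix among the alternatives). Repeat until
no nonterminal has two alternatives with a common prefix.

Round 1: Y has alternatives sharing prefix 'c - -'. Introduce Y': Y → c - - Y'
  Add: Y' → ε
  Add: Y' → /

No remaining common prefixes — done.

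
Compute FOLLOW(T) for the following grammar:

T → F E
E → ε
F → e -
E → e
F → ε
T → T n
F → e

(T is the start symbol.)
T is the start symbol, so $ ∈ FOLLOW(T).
In T → T n: T is followed by n, add FIRST(n) \ {ε} = { 'n' }

Taking the union: FOLLOW(T) = { $, 'n' }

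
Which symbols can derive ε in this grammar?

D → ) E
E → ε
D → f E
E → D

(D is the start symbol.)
{ 'E' }

A non-terminal is nullable if it can derive ε (the empty string): either it has an ε-production, or it has a production whose right-hand side consists entirely of nullable non-terminals.

ε-productions: E → ε
So E is immediately nullable.
No further non-terminal can be added: every production for the remaining non-terminals contains a terminal or a non-nullable non-terminal.
Nullable = { 'E' }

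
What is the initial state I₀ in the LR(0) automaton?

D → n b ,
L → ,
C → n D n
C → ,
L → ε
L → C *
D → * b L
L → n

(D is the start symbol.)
First, augment the grammar with D' → D
I₀ = CLOSURE({ [D' → . D] }):
  [D' → . D] has the dot before D: add [D → . n b ,], [D → . * b L]
No further items can be added.

I₀ = { [D → . * b L], [D → . n b ,], [D' → . D] }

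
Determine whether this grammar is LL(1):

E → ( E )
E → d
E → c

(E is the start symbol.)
A grammar is LL(1) if for each non-terminal N with multiple productions, the predict sets of those productions are pairwise disjoint, where PREDICT(N → α) = (FIRST(α) \ {ε}) ∪ (FOLLOW(N) if α ⇒* ε).

For E:
  PREDICT(E → '(' E ')') = { '(' }
  PREDICT(E → d) = { 'd' }
  PREDICT(E → c) = { 'c' }

All predict sets are disjoint. The grammar IS LL(1).

Answer: Yes, the grammar is LL(1).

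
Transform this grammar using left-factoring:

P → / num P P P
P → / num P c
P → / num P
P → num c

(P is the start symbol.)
P → / num P P'
P' → P P
P' → c
P' → ε
P → num c

Left-factoring transforms A → αβ₁ | αβ₂ into A → αA' and A' → β₁ | β₂
(α is the longest common prefix among the alternatives). Repeat until
no nonterminal has two alternatives with a common prefix.

Round 1: P has alternatives sharing prefix '/ num P'. Introduce P': P → / num P P'
  Add: P' → P P
  Add: P' → c
  Add: P' → ε

No remaining common prefixes — done.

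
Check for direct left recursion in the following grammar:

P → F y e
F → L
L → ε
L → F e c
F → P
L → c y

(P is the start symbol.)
Direct left recursion occurs when N → N α for some non-terminal N (the right-hand side begins with the left-hand side itself).

P → F y e: starts with F
F → L: starts with L
L → ε: starts with ε
L → F e c: starts with F
F → P: starts with P
L → c y: starts with c

No direct left recursion found.

Answer: No direct left recursion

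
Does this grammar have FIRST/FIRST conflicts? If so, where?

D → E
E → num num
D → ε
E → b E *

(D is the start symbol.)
FIRST sets of the non-terminals at (or reachable through a nullable prefix from) the front of some alternative:
  FIRST(E) = { 'b', 'num' }

Productions for D:
  D → E: FIRST = { 'b', 'num' }
  D → ε: FIRST = { ε }
Productions for E:
  E → num num: FIRST = { 'num' }
  E → b E *: FIRST = { 'b' }

All alternatives of each non-terminal have pairwise disjoint FIRST sets.

Answer: No FIRST/FIRST conflicts.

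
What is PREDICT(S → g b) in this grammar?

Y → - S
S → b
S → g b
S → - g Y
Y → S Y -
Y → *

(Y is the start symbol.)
{ 'g' }

PREDICT(S → g b) = (FIRST(RHS) \ {ε}) ∪ (FOLLOW(S) if ε ∈ FIRST(RHS), i.e. RHS ⇒* ε)
FIRST(g b) = { 'g' }
ε ∉ FIRST(g b), so FOLLOW(S) is not added.
PREDICT(S → g b) = { 'g' }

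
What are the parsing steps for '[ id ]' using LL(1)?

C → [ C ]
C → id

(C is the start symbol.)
Stack is shown with the top on the left.

Stack    Input     Action
-------------------------
C $      [ id ] $  output C → [ C ]
[ C ] $  [ id ] $  match '['
C ] $    id ] $    output C → id
id ] $   id ] $    match 'id'
] $      ] $       match ']'
$        $         accept

The string is accepted.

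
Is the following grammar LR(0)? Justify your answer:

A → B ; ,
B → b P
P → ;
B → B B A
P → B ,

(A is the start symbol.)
A grammar is LR(0) if no state in the canonical LR(0) collection has:
  - both a shift item (dot before a terminal) and a complete item (shift-reduce conflict), or
  - two or more complete items (reduce-reduce conflict; the accept item [A' → A .] counts as a complete item here).

Augment with A' → A and build the canonical LR(0) collection (I0 = CLOSURE({[A' → . A]}), then GOTO on every symbol after a dot until no new states appear). It has 13 states:
  I0: { [A → . B ; ,], [A' → . A], [B → . B B A], [B → . b P] }  — shift
  I1: { [A' → A .] }  — accept
  I2: { [A → B . ; ,], [B → . B B A], [B → . b P], [B → B . B A] }  — shift
  I3: { [B → . B B A], [B → . b P], [B → b . P], [P → . ;], [P → . B ,] }  — shift
  I4: { [P → ; .] }  — reduce
  I5: { [B → . B B A], [B → . b P], [B → B . B A], [P → B . ,] }  — shift
  I6: { [B → b P .] }  — reduce
  I7: { [P → B , .] }  — reduce
  I8: { [A → . B ; ,], [B → . B B A], [B → . b P], [B → B . B A], [B → B B . A] }  — shift
  I9: { [B → B B A .] }  — reduce
  I10: { [A → . B ; ,], [A → B . ; ,], [B → . B B A], [B → . b P], [B → B . B A], [B → B B . A] }  — shift
  I11: { [A → B ; . ,] }  — shift
  I12: { [A → B ; , .] }  — reduce

Every state is either a pure shift/goto state or contains exactly one complete item and nothing to shift — no conflicts. The grammar is LR(0).

Answer: Yes, the grammar is LR(0)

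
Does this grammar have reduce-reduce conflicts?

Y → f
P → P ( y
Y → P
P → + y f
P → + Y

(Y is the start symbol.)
No reduce-reduce conflicts

Augment with Y' → Y and build the canonical LR(0) collection (I0 = CLOSURE({[Y' → . Y]}), then GOTO on every symbol after a dot until no new states appear). It has 10 states:
  I0: { [P → . + Y], [P → . + y f], [P → . P ( y], [Y → . P], [Y → . f], [Y' → . Y] }  — shift
  I1: { [P → + . Y], [P → + . y f], [P → . + Y], [P → . + y f], [P → . P ( y], [Y → . P], [Y → . f] }  — shift
  I2: { [P → P . ( y], [Y → P .] }  — shift, reduce
  I3: { [Y' → Y .] }  — accept
  I4: { [Y → f .] }  — reduce
  I5: { [P → P ( . y] }  — shift
  I6: { [P → P ( y .] }  — reduce
  I7: { [P → + Y .] }  — reduce
  I8: { [P → + y . f] }  — shift
  I9: { [P → + y f .] }  — reduce

No state contains more than one complete item.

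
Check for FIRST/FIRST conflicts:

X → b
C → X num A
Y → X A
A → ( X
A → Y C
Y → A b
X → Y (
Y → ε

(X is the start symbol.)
A FIRST/FIRST conflict occurs when two productions N → α and N → β for the same non-terminal have FIRST(α) ∩ FIRST(β) ≠ ∅ (with ε ∈ FIRST of a nullable right-hand side, so two nullable alternatives also conflict).

FIRST sets of the non-terminals at (or reachable through a nullable prefix from) the front of some alternative:
  FIRST(Y) = { '(', 'b', ε }
  FIRST(X) = { '(', 'b' }
  FIRST(A) = { '(', 'b' }
  FIRST(C) = { '(', 'b' }

Productions for X:
  X → b: FIRST = { 'b' }
  X → Y (: FIRST = { '(', 'b' }
Productions for Y:
  Y → X A: FIRST = { '(', 'b' }
  Y → A b: FIRST = { '(', 'b' }
  Y → ε: FIRST = { ε }
Productions for A:
  A → ( X: FIRST = { '(' }
  A → Y C: FIRST = { '(', 'b' }
C has only one production, so no FIRST/FIRST conflict is possible there.

Conflict for X: X → b and X → Y (
  Overlap: { 'b' }
Conflict for Y: Y → X A and Y → A b
  Overlap: { '(', 'b' }
Conflict for A: A → ( X and A → Y C
  Overlap: { '(' }

Answer: Yes. X → b / X → Y '(' on { 'b' }; Y → X A / Y → A b on { '(', 'b' }; A → '(' X / A → Y C on { '(' }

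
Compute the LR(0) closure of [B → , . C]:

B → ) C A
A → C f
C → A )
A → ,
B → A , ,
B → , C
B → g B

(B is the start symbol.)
To compute CLOSURE, for each item [A → α.Bβ] where B is a non-terminal, add [B → .γ] for all productions B → γ; repeat for the newly added items until nothing changes.

Start with: [B → , . C]
  [B → , . C] has the dot before C: add [C → . A )]
  [C → . A )] has the dot before A: add [A → . C f], [A → . ,]
No further items can be added.

CLOSURE = { [A → . ,], [A → . C f], [B → , . C], [C → . A )] }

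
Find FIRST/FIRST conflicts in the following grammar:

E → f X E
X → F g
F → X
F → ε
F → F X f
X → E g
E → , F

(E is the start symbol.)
A FIRST/FIRST conflict occurs when two productions N → α and N → β for the same non-terminal have FIRST(α) ∩ FIRST(β) ≠ ∅ (with ε ∈ FIRST of a nullable right-hand side, so two nullable alternatives also conflict).

FIRST sets of the non-terminals at (or reachable through a nullable prefix from) the front of some alternative:
  FIRST(F) = { ',', 'f', 'g', ε }
  FIRST(E) = { ',', 'f' }
  FIRST(X) = { ',', 'f', 'g' }

Productions for E:
  E → f X E: FIRST = { 'f' }
  E → , F: FIRST = { ',' }
Productions for X:
  X → F g: FIRST = { ',', 'f', 'g' }
  X → E g: FIRST = { ',', 'f' }
Productions for F:
  F → X: FIRST = { ',', 'f', 'g' }
  F → ε: FIRST = { ε }
  F → F X f: FIRST = { ',', 'f', 'g' }

Conflict for X: X → F g and X → E g
  Overlap: { ',', 'f' }
Conflict for F: F → X and F → F X f
  Overlap: { ',', 'f', 'g' }

Answer: Yes. X → F g / X → E g on { ',', 'f' }; F → X / F → F X f on { ',', 'f', 'g' }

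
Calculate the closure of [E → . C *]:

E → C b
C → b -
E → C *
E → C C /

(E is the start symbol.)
To compute CLOSURE, for each item [A → α.Bβ] where B is a non-terminal, add [B → .γ] for all productions B → γ; repeat for the newly added items until nothing changes.

Start with: [E → . C *]
  [E → . C *] has the dot before C: add [C → . b -]
No further items can be added.

CLOSURE = { [C → . b -], [E → . C *] }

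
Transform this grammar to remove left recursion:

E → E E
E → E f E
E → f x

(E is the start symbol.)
E is directly left-recursive. The standard transformation for
  A → A α₁ | ... | A α_m | β₁ | ... | β_n
is
  A  → β₁ A' | ... | β_n A'
  A' → α₁ A' | ... | α_m A' | ε

E → f x becomes E → f x E'
E → E E becomes E' → E E'
E → E f E becomes E' → f E E'
Add E' → ε

Resulting grammar:
E → f x E'
E' → E E'
E' → f E E'
E' → ε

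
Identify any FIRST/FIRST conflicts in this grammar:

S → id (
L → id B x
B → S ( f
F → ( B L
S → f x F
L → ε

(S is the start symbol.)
Productions for S:
  S → id (: FIRST = { 'id' }
  S → f x F: FIRST = { 'f' }
Productions for L:
  L → id B x: FIRST = { 'id' }
  L → ε: FIRST = { ε }
B, F have only one production, so no FIRST/FIRST conflict is possible there.

All alternatives of each non-terminal have pairwise disjoint FIRST sets.

Answer: No FIRST/FIRST conflicts.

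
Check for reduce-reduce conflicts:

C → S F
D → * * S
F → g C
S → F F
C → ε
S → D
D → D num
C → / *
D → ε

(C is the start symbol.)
Yes — I0: [C → .] vs [D → .]; I7: [C → .] vs [D → .]

Augment with C' → C and build the canonical LR(0) collection (I0 = CLOSURE({[C' → . C]}), then GOTO on every symbol after a dot until no new states appear). It has 15 states:
  I0: { [C → . / *], [C → . S F], [C → .], [C' → . C], [D → . * * S], [D → . D num], [D → .], [F → . g C], [S → . D], [S → . F F] }  — shift, 2 reduces
  I1: { [D → * . * S] }  — shift
  I2: { [C → / . *] }  — shift
  I3: { [C' → C .] }  — accept
  I4: { [D → D . num], [S → D .] }  — shift, reduce
  I5: { [F → . g C], [S → F . F] }  — shift
  I6: { [C → S . F], [F → . g C] }  — shift
  I7: { [C → . / *], [C → . S F], [C → .], [D → . * * S], [D → . D num], [D → .], [F → . g C], [F → g . C], [S → . D], [S → . F F] }  — shift, 2 reduces
  I8: { [F → g C .] }  — reduce
  I9: { [C → S F .] }  — reduce
  I10: { [S → F F .] }  — reduce
  I11: { [D → D num .] }  — reduce
  I12: { [C → / * .] }  — reduce
  I13: { [D → * * . S], [D → . * * S], [D → . D num], [D → .], [F → . g C], [S → . D], [S → . F F] }  — shift, reduce
  I14: { [D → * * S .] }  — reduce

I0 contains complete items [C → .], [D → .] — reduce-reduce conflict.
I7 contains complete items [C → .], [D → .] — reduce-reduce conflict.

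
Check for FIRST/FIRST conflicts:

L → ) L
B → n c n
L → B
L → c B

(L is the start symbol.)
FIRST sets of the non-terminals at (or reachable through a nullable prefix from) the front of some alternative:
  FIRST(B) = { 'n' }

Productions for L:
  L → ) L: FIRST = { ')' }
  L → B: FIRST = { 'n' }
  L → c B: FIRST = { 'c' }
B has only one production, so no FIRST/FIRST conflict is possible there.

All alternatives of each non-terminal have pairwise disjoint FIRST sets.

Answer: No FIRST/FIRST conflicts.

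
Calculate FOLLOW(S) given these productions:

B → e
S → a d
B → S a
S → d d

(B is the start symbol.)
To compute FOLLOW(S), find every occurrence of S on a right-hand side N → α S β: add FIRST(β) \ {ε}, and if β is empty or nullable also add FOLLOW(N). Iterate to a fixed point.

In B → S a: S is followed by a, add FIRST(a) \ {ε} = { 'a' }

Taking the union: FOLLOW(S) = { 'a' }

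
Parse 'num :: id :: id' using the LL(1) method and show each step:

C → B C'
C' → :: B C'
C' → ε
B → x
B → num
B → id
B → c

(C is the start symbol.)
LL(1) parsing maintains a stack (initially the start symbol over $) and the input. At each step: if the stack top is a terminal, match it against the current input token; if it is a non-terminal N, replace it with the RHS of M[N, lookahead] (the unique production whose predict set contains the lookahead).

Stack is shown with the top on the left.

Stack      Input              Action
------------------------------------
C $        num :: id :: id $  output C → B C'
B C' $     num :: id :: id $  output B → num
num C' $   num :: id :: id $  match 'num'
C' $       :: id :: id $      output C' → :: B C'
:: B C' $  :: id :: id $      match '::'
B C' $     id :: id $         output B → id
id C' $    id :: id $         match 'id'
C' $       :: id $            output C' → :: B C'
:: B C' $  :: id $            match '::'
B C' $     id $               output B → id
id C' $    id $               match 'id'
C' $       $                  output C' → ε
$          $                  accept

The string is accepted.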